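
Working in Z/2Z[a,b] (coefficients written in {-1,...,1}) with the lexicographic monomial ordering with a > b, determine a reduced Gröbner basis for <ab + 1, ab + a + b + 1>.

G = {a + b, b^2 + 1}

f_1 = ab + 1, LT = ab.
f_2 = ab + a + b + 1, LT = ab.

S(f_1,f_2): lcm = ab. S = a + b.
  leading term a: no divisor's leading term divides it; move a to the remainder.
  leading term b: no divisor's leading term divides it; move b to the remainder.
  remainder a + b ≠ 0; add g_3 = a + b to the basis.

S(f_1,g_3): lcm = ab. S = b^2 + 1.
  leading term b^2: no divisor's leading term divides it; move b^2 to the remainder.
  leading term 1: no divisor's leading term divides it; move 1 to the remainder.
  remainder b^2 + 1 ≠ 0; add g_4 = b^2 + 1 to the basis.

The other S-polynomials (S(f_2,g_3), S(f_1,g_4), S(f_2,g_4), S(g_3,g_4)) all reduce to 0 modulo the current basis, so we have a Gröbner basis.
Inter-reduce: drop elements whose leading term is divisible by another's, tail-reduce, and make monic.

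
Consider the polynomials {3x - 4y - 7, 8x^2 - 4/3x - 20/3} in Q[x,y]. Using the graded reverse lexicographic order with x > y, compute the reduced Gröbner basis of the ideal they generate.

f_1 = 3x - 4y - 7, LT = x.
f_2 = 8x^2 - 4/3x - 20/3, LT = x^2.

S(f_1,f_2): lcm = x^2. S = -4/3xy - 13/6x + 5/6.
  reduce S modulo (f_1, f_2):
  remainder -16/9y^2 - 6y - 38/9 ≠ 0; add g_3 = -16/9y^2 - 6y - 38/9 to the basis.

The other S-polynomials (S(f_1,g_3), S(f_2,g_3)) all reduce to 0 modulo the current basis, so we have a Gröbner basis.
Inter-reduce: drop elements whose leading term is divisible by another's, tail-reduce, and make monic.

G = {y^2 + 27/8y + 19/8, x - 4/3y - 7/3}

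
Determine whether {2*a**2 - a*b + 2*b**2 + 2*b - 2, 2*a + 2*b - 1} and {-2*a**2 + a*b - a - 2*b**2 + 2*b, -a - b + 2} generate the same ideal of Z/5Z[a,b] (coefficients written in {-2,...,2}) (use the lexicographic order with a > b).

No, the ideals differ.

Equality of ideals is decidable: compute both reduced Gröbner bases (unique for the ordering) and check whether they agree.
Buchberger on the first generating set:
f_1 = 2*a**2 - a*b + 2*b**2 + 2*b - 2, LT = a**2.
f_2 = 2*a + 2*b - 1, LT = a.

S(f_1,f_2): lcm = a**2. S = a*b - 2*a + b**2 + b - 1.
  reduce S modulo (f_1, f_2):
  remainder b - 2 ≠ 0; add g_3 = b - 2 to the basis.

The other S-polynomials (S(f_1,g_3), S(f_2,g_3)) all reduce to 0 modulo the current basis, so we have a Gröbner basis.
Inter-reduce: drop elements whose leading term is divisible by another's, tail-reduce, and make monic.
Reduced Gröbner basis: {a - 1, b - 2}.

Buchberger on the second generating set:
h_1 = -2*a**2 + a*b - a - 2*b**2 + 2*b, LT = a**2.
h_2 = -a - b + 2, LT = a.

S(h_1,h_2): lcm = a**2. S = a*b + b**2 - b.
  reduce S modulo (h_1, h_2):
  remainder b ≠ 0; add k_3 = b to the basis.

The other S-polynomials (S(h_1,k_3), S(h_2,k_3)) all reduce to 0 modulo the current basis, so we have a Gröbner basis.
Inter-reduce: drop elements whose leading term is divisible by another's, tail-reduce, and make monic.
Reduced Gröbner basis: {a - 2, b}.

The bases are distinct; the ideals are different.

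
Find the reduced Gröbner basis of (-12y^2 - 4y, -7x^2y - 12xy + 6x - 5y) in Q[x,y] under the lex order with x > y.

f_1 = -12y^2 - 4y, LT = y^2.
f_2 = -7x^2y - 12xy + 6x - 5y, LT = x^2y.

S(f_1,f_2): lcm = x^2y^2. S = 1/3x^2y - 12/7xy^2 + 6/7xy - 5/7y^2.
  reduce S modulo (f_1, f_2):
  remainder 6/7xy + 2/7x ≠ 0; add g_3 = 6/7xy + 2/7x to the basis.

S(f_2,g_3): lcm = x^2y. S = -1/3x^2 + 12/7xy - 6/7x + 5/7y.
  reduce S modulo (f_1, f_2, g_3):
  remainder -1/3x^2 - 10/7x + 5/7y ≠ 0; add g_4 = -1/3x^2 - 10/7x + 5/7y to the basis.

The other S-polynomials (S(f_1,g_3), S(f_1,g_4), S(f_2,g_4), S(g_3,g_4)) all reduce to 0 modulo the current basis, so we have a Gröbner basis.
Inter-reduce: drop elements whose leading term is divisible by another's, tail-reduce, and make monic.

G = {x^2 + 30/7x - 15/7y, xy + 1/3x, y^2 + 1/3y}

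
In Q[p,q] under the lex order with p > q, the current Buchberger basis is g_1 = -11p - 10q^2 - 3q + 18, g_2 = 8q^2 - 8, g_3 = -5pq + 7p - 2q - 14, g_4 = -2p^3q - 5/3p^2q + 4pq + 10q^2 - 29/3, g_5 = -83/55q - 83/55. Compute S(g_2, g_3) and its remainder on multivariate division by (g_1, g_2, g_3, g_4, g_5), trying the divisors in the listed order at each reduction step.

S(g_2, g_3) = 7/5pq - p - 2/5q^2 - 14/5q; remainder on division = 0.

lcm(LM(g_2), LM(g_3)) = pq^2.
S = (lcm/LT(g_2))·g_2 − (lcm/LT(g_3))·g_3 = 7/5pq - p - 2/5q^2 - 14/5q.
Reduce S modulo (g_1, g_2, g_3, g_4, g_5) in that order:
  leading term pq: subtract (-7/55q)·g_1 from 7/5pq - p - 2/5q^2 - 14/5q → -p - 14/11q^3 - 43/55q^2 - 28/55q
  leading term p: subtract (1/11)·g_1 from -p - 14/11q^3 - 43/55q^2 - 28/55q → -14/11q^3 + 7/55q^2 - 13/55q - 18/11
  leading term q^3: subtract (-7/44q)·g_2 from -14/11q^3 + 7/55q^2 - 13/55q - 18/11 → 7/55q^2 - 83/55q - 18/11
  leading term q^2: subtract (7/440)·g_2 from 7/55q^2 - 83/55q - 18/11 → -83/55q - 83/55
  leading term q: subtract (1)·g_5 from -83/55q - 83/55 → 0
The remainder is 0, so this S-polynomial contributes no new basis element.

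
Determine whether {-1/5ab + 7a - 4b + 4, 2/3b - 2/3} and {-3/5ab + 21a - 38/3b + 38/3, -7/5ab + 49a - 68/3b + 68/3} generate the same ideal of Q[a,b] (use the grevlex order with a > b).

Since reduced Gröbner bases are canonical representatives of ideals under a given ordering, it suffices to compute and compare them.
Buchberger on the first generating set:
f_1 = -1/5ab + 7a - 4b + 4, LT = ab.
f_2 = 2/3b - 2/3, LT = b.

S(f_1,f_2): lcm = ab. S = -34a + 20b - 20.
  reduce S modulo (f_1, f_2):
  remainder -34a ≠ 0; add g_3 = -34a to the basis.

The other S-polynomials (S(f_1,g_3), S(f_2,g_3)) all reduce to 0 modulo the current basis, so we have a Gröbner basis.
Inter-reduce: drop elements whose leading term is divisible by another's, tail-reduce, and make monic.
Reduced Gröbner basis: {a, b - 1}.

Buchberger on the second generating set:
h_1 = -3/5ab + 21a - 38/3b + 38/3, LT = ab.
h_2 = -7/5ab + 49a - 68/3b + 68/3, LT = ab.

S(h_1,h_2): lcm = ab. S = 310/63b - 310/63.
  reduce S modulo (h_1, h_2):
  remainder 310/63b - 310/63 ≠ 0; add k_3 = 310/63b - 310/63 to the basis.

S(h_1,k_3): lcm = ab. S = -34a + 190/9b - 190/9.
  reduce S modulo (h_1, h_2, k_3):
  remainder -34a ≠ 0; add k_4 = -34a to the basis.

The other S-polynomials (S(h_2,k_3), S(h_1,k_4), S(h_2,k_4), S(k_3,k_4)) all reduce to 0 modulo the current basis, so we have a Gröbner basis.
Inter-reduce: drop elements whose leading term is divisible by another's, tail-reduce, and make monic.
Reduced Gröbner basis: {a, b - 1}.

Same reduced basis, so the two generating sets span the same ideal.

Yes, the ideals are equal.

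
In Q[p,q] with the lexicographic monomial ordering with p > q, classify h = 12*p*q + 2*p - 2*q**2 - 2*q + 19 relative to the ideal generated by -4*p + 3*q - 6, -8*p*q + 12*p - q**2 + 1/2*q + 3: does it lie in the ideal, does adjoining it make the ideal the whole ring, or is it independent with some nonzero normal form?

First compute the reduced Gröbner basis of I by Buchberger's algorithm.
f_1 = -4*p + 3*q - 6, LT = p.
f_2 = -8*p*q + 12*p - q**2 + 1/2*q + 3, LT = p*q.

S(f_1,f_2): lcm = p*q. S = 3/2*p - 7/8*q**2 + 25/16*q + 3/8.
  leading term p: subtract (-3/8)·f_1 from 3/2*p - 7/8*q**2 + 25/16*q + 3/8 → -7/8*q**2 + 43/16*q - 15/8
  leading term q**2: no divisor's leading term divides it; move -7/8*q**2 to the remainder.
  leading term q: no divisor's leading term divides it; move 43/16*q to the remainder.
  leading term 1: no divisor's leading term divides it; move -15/8 to the remainder.
  remainder -7/8*q**2 + 43/16*q - 15/8 ≠ 0; add k_3 = -7/8*q**2 + 43/16*q - 15/8 to the basis.

S(f_1,k_3): leading monomials are coprime, so the S-polynomial reduces to 0 (Buchberger's first criterion).
S(f_2,k_3): lcm = p*q**2. S = 11/7*p*q - 15/7*p + 1/8*q**3 - 1/16*q**2 - 3/8*q.
  leading term p*q: subtract (-11/28*q)·f_1 from 11/7*p*q - 15/7*p + 1/8*q**3 - 1/16*q**2 - 3/8*q → -15/7*p + 1/8*q**3 + 125/112*q**2 - 153/56*q
  leading term p: subtract (15/28)·f_1 from -15/7*p + 1/8*q**3 + 125/112*q**2 - 153/56*q → 1/8*q**3 + 125/112*q**2 - 243/56*q + 45/14
  leading term q**3: subtract (-1/7*q)·k_3 from 1/8*q**3 + 125/112*q**2 - 243/56*q + 45/14 → 3/2*q**2 - 129/28*q + 45/14
  leading term q**2: subtract (-12/7)·k_3 from 3/2*q**2 - 129/28*q + 45/14 → 0
  remainder 0.

Every S-polynomial of the final basis reduces to 0, so we have a Gröbner basis.
Inter-reduce: drop elements whose leading term is divisible by another's, tail-reduce, and make monic.
Reduced Gröbner basis: {p - 3/4*q + 3/2, q**2 - 43/14*q + 15/7}.
Label its elements g_1 = p - 3/4*q + 3/2, g_2 = q**2 - 43/14*q + 15/7.

Reduce h = 12*p*q + 2*p - 2*q**2 - 2*q + 19 modulo G:
  leading term p*q: subtract (12*q)·g_1 from 12*p*q + 2*p - 2*q**2 - 2*q + 19 → 2*p + 7*q**2 - 20*q + 19
  leading term p: subtract (2)·g_1 from 2*p + 7*q**2 - 20*q + 19 → 7*q**2 - 37/2*q + 16
  leading term q**2: subtract (7)·g_2 from 7*q**2 - 37/2*q + 16 → 3*q + 1
  leading term q: no divisor's leading term divides it; move 3*q to the remainder.
  leading term 1: no divisor's leading term divides it; move 1 to the remainder.
  normal form = 3*q + 1.
The normal form is nonzero, so h ∉ I. Since h minus its normal form lies in I, I + (h) = I + (r) where r = 3*q + 1; decide whether this ideal is the whole ring.
Run Buchberger on G together with r (pairs among the g_i already reduce to 0 since G is a Gröbner basis):
g_1 = p - 3/4*q + 3/2, LT = p.
g_2 = q**2 - 43/14*q + 15/7, LT = q**2.
r = 3*q + 1, LT = q.

S(g_1,g_2): leading monomials are coprime, so the S-polynomial reduces to 0 (Buchberger's first criterion).
S(g_1,r): leading monomials are coprime, so the S-polynomial reduces to 0 (Buchberger's first criterion).
S(g_2,r): lcm = q**2. S = -143/42*q + 15/7.
  leading term q: subtract (-143/126)·r from -143/42*q + 15/7 → 59/18
  leading term 1: no divisor's leading term divides it; move 59/18 to the remainder.
  remainder 59/18 ≠ 0; add m_4 = 59/18 to the basis.

S(g_1,m_4): leading monomials are coprime, so the S-polynomial reduces to 0 (Buchberger's first criterion).
S(g_2,m_4): leading monomials are coprime, so the S-polynomial reduces to 0 (Buchberger's first criterion).
S(r,m_4): leading monomials are coprime, so the S-polynomial reduces to 0 (Buchberger's first criterion).
Every S-polynomial of the final basis reduces to 0, so we have a Gröbner basis.
Inter-reduce: drop elements whose leading term is divisible by another's, tail-reduce, and make monic.
Reduced Gröbner basis: {1}.
The reduced Gröbner basis of I + (h) is {1}: the ideal is the whole ring, so the enlarged system has no common solution — adjoining h is inconsistent.

Ideal membership is decidable via reduction modulo a Gröbner basis.

Adjoining 12*p*q + 2*p - 2*q**2 - 2*q + 19 makes the ideal the whole ring: the system is inconsistent.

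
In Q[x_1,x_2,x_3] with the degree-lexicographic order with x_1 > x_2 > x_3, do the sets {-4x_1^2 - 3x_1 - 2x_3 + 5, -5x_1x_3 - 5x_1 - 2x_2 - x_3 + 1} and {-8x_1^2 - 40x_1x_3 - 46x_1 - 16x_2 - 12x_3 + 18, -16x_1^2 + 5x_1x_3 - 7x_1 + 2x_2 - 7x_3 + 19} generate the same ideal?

Yes, the ideals are equal.

Two ideals are equal iff their reduced Gröbner bases coincide (the reduced basis is unique for a fixed ordering).
Buchberger on the first generating set:
f_1 = -4x_1^2 - 3x_1 - 2x_3 + 5, LT = x_1^2.
f_2 = -5x_1x_3 - 5x_1 - 2x_2 - x_3 + 1, LT = x_1x_3.

S(f_1,f_2): lcm = x_1^2x_3. S = -x_1^2 - 2/5x_1x_2 + 11/20x_1x_3 + 1/2x_3^2 + 1/5x_1 - 5/4x_3.
  leading term x_1^2: subtract (1/4)·f_1 from -x_1^2 - 2/5x_1x_2 + 11/20x_1x_3 + 1/2x_3^2 + 1/5x_1 - 5/4x_3 → -2/5x_1x_2 + 11/20x_1x_3 + 1/2x_3^2 + 19/20x_1 - 3/4x_3 - 5/4
  leading term x_1x_2: no divisor's leading term divides it; move -2/5x_1x_2 to the remainder.
  leading term x_1x_3: subtract (-11/100)·f_2 from 11/20x_1x_3 + 1/2x_3^2 + 19/20x_1 - 3/4x_3 - 5/4 → 1/2x_3^2 + 2/5x_1 - 11/50x_2 - 43/50x_3 - 57/50
  leading term x_3^2: no divisor's leading term divides it; move 1/2x_3^2 to the remainder.
  leading term x_1: no divisor's leading term divides it; move 2/5x_1 to the remainder.
  leading term x_2: no divisor's leading term divides it; move -11/50x_2 to the remainder.
  leading term x_3: no divisor's leading term divides it; move -43/50x_3 to the remainder.
  leading term 1: no divisor's leading term divides it; move -57/50 to the remainder.
  remainder -2/5x_1x_2 + 1/2x_3^2 + 2/5x_1 - 11/50x_2 - 43/50x_3 - 57/50 ≠ 0; add g_3 = -2/5x_1x_2 + 1/2x_3^2 + 2/5x_1 - 11/50x_2 - 43/50x_3 - 57/50 to the basis.

S(f_2,g_3): lcm = x_1x_2x_3. S = 5/4x_3^3 + x_1x_2 + x_1x_3 + 2/5x_2^2 - 7/20x_2x_3 - 43/20x_3^2 - 1/5x_2 - 57/20x_3.
  leading term x_3^3: no divisor's leading term divides it; move 5/4x_3^3 to the remainder.
  leading term x_1x_2: subtract (-5/2)·g_3 from x_1x_2 + x_1x_3 + 2/5x_2^2 - 7/20x_2x_3 - 43/20x_3^2 - 1/5x_2 - 57/20x_3 → x_1x_3 + 2/5x_2^2 - 7/20x_2x_3 - 9/10x_3^2 + x_1 - 3/4x_2 - 5x_3 - 57/20
  leading term x_1x_3: subtract (-1/5)·f_2 from x_1x_3 + 2/5x_2^2 - 7/20x_2x_3 - 9/10x_3^2 + x_1 - 3/4x_2 - 5x_3 - 57/20 → 2/5x_2^2 - 7/20x_2x_3 - 9/10x_3^2 - 23/20x_2 - 26/5x_3 - 53/20
  leading term x_2^2: no divisor's leading term divides it; move 2/5x_2^2 to the remainder.
  leading term x_2x_3: no divisor's leading term divides it; move -7/20x_2x_3 to the remainder.
  leading term x_3^2: no divisor's leading term divides it; move -9/10x_3^2 to the remainder.
  leading term x_2: no divisor's leading term divides it; move -23/20x_2 to the remainder.
  leading term x_3: no divisor's leading term divides it; move -26/5x_3 to the remainder.
  leading term 1: no divisor's leading term divides it; move -53/20 to the remainder.
  remainder 5/4x_3^3 + 2/5x_2^2 - 7/20x_2x_3 - 9/10x_3^2 - 23/20x_2 - 26/5x_3 - 53/20 ≠ 0; add g_4 = 5/4x_3^3 + 2/5x_2^2 - 7/20x_2x_3 - 9/10x_3^2 - 23/20x_2 - 26/5x_3 - 53/20 to the basis.

The other S-polynomials (S(f_1,g_3), S(f_1,g_4), S(f_2,g_4), S(g_3,g_4)) all reduce to 0 modulo the current basis, so we have a Gröbner basis.
Inter-reduce: drop elements whose leading term is divisible by another's, tail-reduce, and make monic.
Reduced Gröbner basis: {x_3^3 + 8/25x_2^2 - 7/25x_2x_3 - 18/25x_3^2 - 23/25x_2 - 104/25x_3 - 53/25, x_1^2 + 3/4x_1 + 1/2x_3 - 5/4, x_1x_2 - 5/4x_3^2 - x_1 + 11/20x_2 + 43/20x_3 + 57/20, x_1x_3 + x_1 + 2/5x_2 + 1/5x_3 - 1/5}.

Buchberger on the second generating set:
h_1 = -8x_1^2 - 40x_1x_3 - 46x_1 - 16x_2 - 12x_3 + 18, LT = x_1^2.
h_2 = -16x_1^2 + 5x_1x_3 - 7x_1 + 2x_2 - 7x_3 + 19, LT = x_1^2.

S(h_1,h_2): lcm = x_1^2. S = 85/16x_1x_3 + 85/16x_1 + 17/8x_2 + 17/16x_3 - 17/16.
  leading term x_1x_3: no divisor's leading term divides it; move 85/16x_1x_3 to the remainder.
  leading term x_1: no divisor's leading term divides it; move 85/16x_1 to the remainder.
  leading term x_2: no divisor's leading term divides it; move 17/8x_2 to the remainder.
  leading term x_3: no divisor's leading term divides it; move 17/16x_3 to the remainder.
  leading term 1: no divisor's leading term divides it; move -17/16 to the remainder.
  remainder 85/16x_1x_3 + 85/16x_1 + 17/8x_2 + 17/16x_3 - 17/16 ≠ 0; add k_3 = 85/16x_1x_3 + 85/16x_1 + 17/8x_2 + 17/16x_3 - 17/16 to the basis.

S(h_1,k_3): lcm = x_1^2x_3. S = 5x_1x_3^2 - x_1^2 - 2/5x_1x_2 + 111/20x_1x_3 + 2x_2x_3 + 3/2x_3^2 + 1/5x_1 - 9/4x_3.
  leading term x_1x_3^2: subtract (16/17x_3)·k_3 from 5x_1x_3^2 - x_1^2 - 2/5x_1x_2 + 111/20x_1x_3 + 2x_2x_3 + 3/2x_3^2 + 1/5x_1 - 9/4x_3 → -x_1^2 - 2/5x_1x_2 + 11/20x_1x_3 + 1/2x_3^2 + 1/5x_1 - 5/4x_3
  leading term x_1^2: subtract (1/8)·h_1 from -x_1^2 - 2/5x_1x_2 + 11/20x_1x_3 + 1/2x_3^2 + 1/5x_1 - 5/4x_3 → -2/5x_1x_2 + 111/20x_1x_3 + 1/2x_3^2 + 119/20x_1 + 2x_2 + 1/4x_3 - 9/4
  leading term x_1x_2: no divisor's leading term divides it; move -2/5x_1x_2 to the remainder.
  leading term x_1x_3: subtract (444/425)·k_3 from 111/20x_1x_3 + 1/2x_3^2 + 119/20x_1 + 2x_2 + 1/4x_3 - 9/4 → 1/2x_3^2 + 2/5x_1 - 11/50x_2 - 43/50x_3 - 57/50
  leading term x_3^2: no divisor's leading term divides it; move 1/2x_3^2 to the remainder.
  leading term x_1: no divisor's leading term divides it; move 2/5x_1 to the remainder.
  leading term x_2: no divisor's leading term divides it; move -11/50x_2 to the remainder.
  leading term x_3: no divisor's leading term divides it; move -43/50x_3 to the remainder.
  leading term 1: no divisor's leading term divides it; move -57/50 to the remainder.
  remainder -2/5x_1x_2 + 1/2x_3^2 + 2/5x_1 - 11/50x_2 - 43/50x_3 - 57/50 ≠ 0; add k_4 = -2/5x_1x_2 + 1/2x_3^2 + 2/5x_1 - 11/50x_2 - 43/50x_3 - 57/50 to the basis.

S(k_3,k_4): lcm = x_1x_2x_3. S = 5/4x_3^3 + x_1x_2 + x_1x_3 + 2/5x_2^2 - 7/20x_2x_3 - 43/20x_3^2 - 1/5x_2 - 57/20x_3.
  leading term x_3^3: no divisor's leading term divides it; move 5/4x_3^3 to the remainder.
  leading term x_1x_2: subtract (-5/2)·k_4 from x_1x_2 + x_1x_3 + 2/5x_2^2 - 7/20x_2x_3 - 43/20x_3^2 - 1/5x_2 - 57/20x_3 → x_1x_3 + 2/5x_2^2 - 7/20x_2x_3 - 9/10x_3^2 + x_1 - 3/4x_2 - 5x_3 - 57/20
  leading term x_1x_3: subtract (16/85)·k_3 from x_1x_3 + 2/5x_2^2 - 7/20x_2x_3 - 9/10x_3^2 + x_1 - 3/4x_2 - 5x_3 - 57/20 → 2/5x_2^2 - 7/20x_2x_3 - 9/10x_3^2 - 23/20x_2 - 26/5x_3 - 53/20
  leading term x_2^2: no divisor's leading term divides it; move 2/5x_2^2 to the remainder.
  leading term x_2x_3: no divisor's leading term divides it; move -7/20x_2x_3 to the remainder.
  leading term x_3^2: no divisor's leading term divides it; move -9/10x_3^2 to the remainder.
  leading term x_2: no divisor's leading term divides it; move -23/20x_2 to the remainder.
  leading term x_3: no divisor's leading term divides it; move -26/5x_3 to the remainder.
  leading term 1: no divisor's leading term divides it; move -53/20 to the remainder.
  remainder 5/4x_3^3 + 2/5x_2^2 - 7/20x_2x_3 - 9/10x_3^2 - 23/20x_2 - 26/5x_3 - 53/20 ≠ 0; add k_5 = 5/4x_3^3 + 2/5x_2^2 - 7/20x_2x_3 - 9/10x_3^2 - 23/20x_2 - 26/5x_3 - 53/20 to the basis.

The other S-polynomials (S(h_2,k_3), S(h_1,k_4), S(h_2,k_4), S(h_1,k_5), S(h_2,k_5), S(k_3,k_5), S(k_4,k_5)) all reduce to 0 modulo the current basis, so we have a Gröbner basis.
Inter-reduce: drop elements whose leading term is divisible by another's, tail-reduce, and make monic.
Reduced Gröbner basis: {x_3^3 + 8/25x_2^2 - 7/25x_2x_3 - 18/25x_3^2 - 23/25x_2 - 104/25x_3 - 53/25, x_1^2 + 3/4x_1 + 1/2x_3 - 5/4, x_1x_2 - 5/4x_3^2 - x_1 + 11/20x_2 + 43/20x_3 + 57/20, x_1x_3 + x_1 + 2/5x_2 + 1/5x_3 - 1/5}.

The two bases agree; hence the ideals are identical.
The same test decides containment: I ⊆ J iff every generator of I reduces to 0 modulo a Gröbner basis of J.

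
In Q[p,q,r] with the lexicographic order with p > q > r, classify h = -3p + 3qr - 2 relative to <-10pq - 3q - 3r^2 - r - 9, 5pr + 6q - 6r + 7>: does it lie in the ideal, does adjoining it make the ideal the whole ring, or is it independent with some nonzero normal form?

First compute the reduced Gröbner basis of I by Buchberger's algorithm.
f_1 = -10pq - 3q - 3r^2 - r - 9, LT = pq.
f_2 = 5pr + 6q - 6r + 7, LT = pr.

S(f_1,f_2): lcm = pqr. S = -6/5q^2 + 3/2qr - 7/5q + 3/10r^3 + 1/10r^2 + 9/10r.
  reduce S modulo (f_1, f_2):
  remainder -6/5q^2 + 3/2qr - 7/5q + 3/10r^3 + 1/10r^2 + 9/10r ≠ 0; add k_3 = -6/5q^2 + 3/2qr - 7/5q + 3/10r^3 + 1/10r^2 + 9/10r to the basis.

The other S-polynomials (S(f_1,k_3), S(f_2,k_3)) all reduce to 0 modulo the current basis, so we have a Gröbner basis.
Inter-reduce: drop elements whose leading term is divisible by another's, tail-reduce, and make monic.
Reduced Gröbner basis: {pq + 3/10q + 3/10r^2 + 1/10r + 9/10, pr + 6/5q - 6/5r + 7/5, q^2 - 5/4qr + 7/6q - 1/4r^3 - 1/12r^2 - 3/4r}.
Label its elements g_1 = pq + 3/10q + 3/10r^2 + 1/10r + 9/10, g_2 = pr + 6/5q - 6/5r + 7/5, g_3 = q^2 - 5/4qr + 7/6q - 1/4r^3 - 1/12r^2 - 3/4r.

Reduce h = -3p + 3qr - 2 modulo G:
  leading term p: no divisor's leading term divides it; move -3p to the remainder.
  leading term qr: no divisor's leading term divides it; move 3qr to the remainder.
  leading term 1: no divisor's leading term divides it; move -2 to the remainder.
  normal form = -3p + 3qr - 2.
The normal form is nonzero, so h ∉ I. Since h minus its normal form lies in I, I + (h) = I + (n) where n = -3p + 3qr - 2; decide whether this ideal is the whole ring.
Run Buchberger on G together with n (pairs among the g_i already reduce to 0 since G is a Gröbner basis):
g_1 = pq + 3/10q + 3/10r^2 + 1/10r + 9/10, LT = pq.
g_2 = pr + 6/5q - 6/5r + 7/5, LT = pr.
g_3 = q^2 - 5/4qr + 7/6q - 1/4r^3 - 1/12r^2 - 3/4r, LT = q^2.
n = -3p + 3qr - 2, LT = p.

S(g_1,n): lcm = pq. S = q^2r - 11/30q + 3/10r^2 + 1/10r + 9/10.
  reduce S modulo (g_1, g_2, g_3, n):
  remainder 5/4qr^2 - 7/6qr - 11/30q + 1/4r^4 + 1/12r^3 + 21/20r^2 + 1/10r + 9/10 ≠ 0; add m_5 = 5/4qr^2 - 7/6qr - 11/30q + 1/4r^4 + 1/12r^3 + 21/20r^2 + 1/10r + 9/10 to the basis.

S(g_2,n): lcm = pr. S = qr^2 + 6/5q - 28/15r + 7/5.
  reduce S modulo (g_1, g_2, g_3, n, m_5):
  remainder 14/15qr + 112/75q - 1/5r^4 - 1/15r^3 - 21/25r^2 - 146/75r + 17/25 ≠ 0; add m_6 = 14/15qr + 112/75q - 1/5r^4 - 1/15r^3 - 21/25r^2 - 146/75r + 17/25 to the basis.

S(g_1,m_5): lcm = pqr^2. S = 14/15pqr + 22/75pq - 1/5pr^4 - 1/15pr^3 - 21/25pr^2 - 2/25pr - 18/25p + 3/10qr^2 + 3/10r^4 + 1/10r^3 + 9/10r^2.
  reduce S modulo (g_1, g_2, g_3, n, m_5, m_6):
  remainder -2632/3125q - 6/125r^5 + 38/625r^4 - 22/125r^3 - 452/3125r^2 + 12458/9375r - 1796/3125 ≠ 0; add m_7 = -2632/3125q - 6/125r^5 + 38/625r^4 - 22/125r^3 - 452/3125r^2 + 12458/9375r - 1796/3125 to the basis.

S(g_3,m_5): lcm = q^2r^2. S = 14/15q^2r + 22/75q^2 - 1/5qr^4 - 79/60qr^3 + 49/150qr^2 - 2/25qr - 18/25q - 1/4r^5 - 1/12r^4 - 3/4r^3.
  reduce S modulo (g_1, g_2, g_3, n, m_5, m_6, m_7):
  remainder 1/25r^6 + 1/75r^5 + 27/125r^4 + 152/375r^3 - 1591/5625r^2 + 962/5625r + 478/1875 ≠ 0; add m_8 = 1/25r^6 + 1/75r^5 + 27/125r^4 + 152/375r^3 - 1591/5625r^2 + 962/5625r + 478/1875 to the basis.

The other S-polynomials (S(g_1,g_2), S(g_1,g_3), S(g_2,g_3), S(g_3,n), S(g_2,m_5), S(n,m_5), S(g_1,m_6), S(g_2,m_6), S(g_3,m_6), S(n,m_6), S(m_5,m_6), S(g_1,m_7), S(g_2,m_7), S(g_3,m_7), S(n,m_7), S(m_5,m_7), S(m_6,m_7), S(g_1,m_8), S(g_2,m_8), S(g_3,m_8), S(n,m_8), S(m_5,m_8), S(m_6,m_8), S(m_7,m_8)) all reduce to 0 modulo the current basis, so we have a Gröbner basis.
Inter-reduce: drop elements whose leading term is divisible by another's, tail-reduce, and make monic.
Reduced Gröbner basis: {p - 30/329r^5 - 65/658r^4 - 267/658r^3 - 773/658r^2 + 433/987r + 599/1974, q + 75/1316r^5 - 95/1316r^4 + 275/1316r^3 + 113/658r^2 - 6229/3948r + 449/658, r^6 + 1/3r^5 + 27/5r^4 + 152/15r^3 - 1591/225r^2 + 962/225r + 478/75}.
The reduced Gröbner basis of I + (h) is {p - 30/329r^5 - 65/658r^4 - 267/658r^3 - 773/658r^2 + 433/987r + 599/1974, q + 75/1316r^5 - 95/1316r^4 + 275/1316r^3 + 113/658r^2 - 6229/3948r + 449/658, r^6 + 1/3r^5 + 27/5r^4 + 152/15r^3 - 1591/225r^2 + 962/225r + 478/75} ≠ {1}, a proper ideal, so the enlarged system stays consistent: h is independent of I, with normal form -3p + 3qr - 2.

-3p + 3qr - 2 is independent of I; its normal form modulo I is -3p + 3qr - 2.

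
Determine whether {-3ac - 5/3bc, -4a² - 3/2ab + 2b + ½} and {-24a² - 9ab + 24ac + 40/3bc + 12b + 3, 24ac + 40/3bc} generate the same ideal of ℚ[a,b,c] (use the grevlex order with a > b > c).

Equality of ideals is decidable: compute both reduced Gröbner bases (unique for the ordering) and check whether they agree.
Buchberger on the first generating set:
f_1 = -3ac - 5/3bc, LT = ac.
f_2 = -4a² - 3/2ab + 2b + ½, LT = a².

S(f_1,f_2): lcm = a²c. S = 13/72abc + ½bc + ⅛c.
  leading term abc: subtract (-13/216b)·f_1 from 13/72abc + ½bc + ⅛c → -65/648b²c + ½bc + ⅛c
  leading term b²c: no divisor's leading term divides it; move -65/648b²c to the remainder.
  leading term bc: no divisor's leading term divides it; move ½bc to the remainder.
  leading term c: no divisor's leading term divides it; move ⅛c to the remainder.
  remainder -65/648b²c + ½bc + ⅛c ≠ 0; add g_3 = -65/648b²c + ½bc + ⅛c to the basis.

The other S-polynomials (S(f_1,g_3), S(f_2,g_3)) all reduce to 0 modulo the current basis, so we have a Gröbner basis.
Inter-reduce: drop elements whose leading term is divisible by another's, tail-reduce, and make monic.
Reduced Gröbner basis: {b²c - 324/65bc - 81/65c, a² + ⅜ab - ½b - ⅛, ac + 5/9bc}.

Buchberger on the second generating set:
h_1 = -24a² - 9ab + 24ac + 40/3bc + 12b + 3, LT = a².
h_2 = 24ac + 40/3bc, LT = ac.

S(h_1,h_2): lcm = a²c. S = -13/72abc - ac² - 5/9bc² - ½bc - ⅛c.
  leading term abc: subtract (-13/1728b)·h_2 from -13/72abc - ac² - 5/9bc² - ½bc - ⅛c → 65/648b²c - ac² - 5/9bc² - ½bc - ⅛c
  leading term b²c: no divisor's leading term divides it; move 65/648b²c to the remainder.
  leading term ac²: subtract (-1/24c)·h_2 from -ac² - 5/9bc² - ½bc - ⅛c → -½bc - ⅛c
  leading term bc: no divisor's leading term divides it; move -½bc to the remainder.
  leading term c: no divisor's leading term divides it; move -⅛c to the remainder.
  remainder 65/648b²c - ½bc - ⅛c ≠ 0; add k_3 = 65/648b²c - ½bc - ⅛c to the basis.

The other S-polynomials (S(h_1,k_3), S(h_2,k_3)) all reduce to 0 modulo the current basis, so we have a Gröbner basis.
Inter-reduce: drop elements whose leading term is divisible by another's, tail-reduce, and make monic.
Reduced Gröbner basis: {b²c - 324/65bc - 81/65c, a² + ⅜ab - ½b - ⅛, ac + 5/9bc}.

These coincide, so the ideals are equal.

Yes, the ideals are equal.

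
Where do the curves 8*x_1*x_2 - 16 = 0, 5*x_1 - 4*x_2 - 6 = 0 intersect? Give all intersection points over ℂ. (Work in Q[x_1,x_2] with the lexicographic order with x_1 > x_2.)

{(-4/5, -5/2), (2, 1)}

Compute a lex Gröbner basis by Buchberger's algorithm.
f_1 = 8*x_1*x_2 - 16, LT = x_1*x_2.
f_2 = 5*x_1 - 4*x_2 - 6, LT = x_1.

S(f_1,f_2): lcm = x_1*x_2. S = 4/5*x_2**2 + 6/5*x_2 - 2.
  reduce S modulo (f_1, f_2):
  remainder 4/5*x_2**2 + 6/5*x_2 - 2 ≠ 0; add h_3 = 4/5*x_2**2 + 6/5*x_2 - 2 to the basis.

The other S-polynomials (S(f_1,h_3), S(f_2,h_3)) all reduce to 0 modulo the current basis, so we have a Gröbner basis.
Inter-reduce: drop elements whose leading term is divisible by another's, tail-reduce, and make monic.
Reduced Gröbner basis: {x_1 - 4/5*x_2 - 6/5, x_2**2 + 3/2*x_2 - 5/2}.

Elimination: the polynomial x_2**2 + 3/2*x_2 - 5/2 lies in the elimination ideal for x_2, so x_2 ∈ {-5/2, 1}. For each such x_2, the remaining basis elements (now univariate) give the rest of the solution.
  x_2 = -5/2: the earlier basis element becomes x_1 + 4/5 = 0, giving x_1 = -4/5 — point (-4/5, -5/2).
  x_2 = 1: the earlier basis element becomes x_1 - 2 = 0, giving x_1 = 2 — point (2, 1).
A lex Gröbner basis triangularizes the system, enabling back-substitution.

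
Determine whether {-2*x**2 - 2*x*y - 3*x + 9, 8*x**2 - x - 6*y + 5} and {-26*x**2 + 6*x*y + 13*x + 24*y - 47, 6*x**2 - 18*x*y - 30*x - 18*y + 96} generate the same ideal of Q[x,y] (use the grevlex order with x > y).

Yes, the ideals are equal.

Two ideals are equal iff their reduced Gröbner bases coincide (the reduced basis is unique for a fixed ordering).
Buchberger on the first generating set:
f_1 = -2*x**2 - 2*x*y - 3*x + 9, LT = x**2.
f_2 = 8*x**2 - x - 6*y + 5, LT = x**2.

S(f_1,f_2): lcm = x**2. S = x*y + 13/8*x + 3/4*y - 41/8.
  leading term x*y: no divisor's leading term divides it; move x*y to the remainder.
  leading term x: no divisor's leading term divides it; move 13/8*x to the remainder.
  leading term y: no divisor's leading term divides it; move 3/4*y to the remainder.
  leading term 1: no divisor's leading term divides it; move -41/8 to the remainder.
  remainder x*y + 13/8*x + 3/4*y - 41/8 ≠ 0; add g_3 = x*y + 13/8*x + 3/4*y - 41/8 to the basis.

S(f_1,g_3): lcm = x**2*y. S = x*y**2 - 13/8*x**2 + 3/4*x*y + 41/8*x - 9/2*y.
  leading term x*y**2: subtract (y)·g_3 from x*y**2 - 13/8*x**2 + 3/4*x*y + 41/8*x - 9/2*y → -13/8*x**2 - 7/8*x*y - 3/4*y**2 + 41/8*x + 5/8*y
  leading term x**2: subtract (13/16)·f_1 from -13/8*x**2 - 7/8*x*y - 3/4*y**2 + 41/8*x + 5/8*y → 3/4*x*y - 3/4*y**2 + 121/16*x + 5/8*y - 117/16
  leading term x*y: subtract (3/4)·g_3 from 3/4*x*y - 3/4*y**2 + 121/16*x + 5/8*y - 117/16 → -3/4*y**2 + 203/32*x + 1/16*y - 111/32
  leading term y**2: no divisor's leading term divides it; move -3/4*y**2 to the remainder.
  leading term x: no divisor's leading term divides it; move 203/32*x to the remainder.
  leading term y: no divisor's leading term divides it; move 1/16*y to the remainder.
  leading term 1: no divisor's leading term divides it; move -111/32 to the remainder.
  remainder -3/4*y**2 + 203/32*x + 1/16*y - 111/32 ≠ 0; add g_4 = -3/4*y**2 + 203/32*x + 1/16*y - 111/32 to the basis.

The other S-polynomials (S(f_2,g_3), S(f_1,g_4), S(f_2,g_4), S(g_3,g_4)) all reduce to 0 modulo the current basis, so we have a Gröbner basis.
Inter-reduce: drop elements whose leading term is divisible by another's, tail-reduce, and make monic.
Reduced Gröbner basis: {x**2 - 1/8*x - 3/4*y + 5/8, x*y + 13/8*x + 3/4*y - 41/8, y**2 - 203/24*x - 1/12*y + 37/8}.

Buchberger on the second generating set:
h_1 = -26*x**2 + 6*x*y + 13*x + 24*y - 47, LT = x**2.
h_2 = 6*x**2 - 18*x*y - 30*x - 18*y + 96, LT = x**2.

S(h_1,h_2): lcm = x**2. S = 36/13*x*y + 9/2*x + 27/13*y - 369/26.
  leading term x*y: no divisor's leading term divides it; move 36/13*x*y to the remainder.
  leading term x: no divisor's leading term divides it; move 9/2*x to the remainder.
  leading term y: no divisor's leading term divides it; move 27/13*y to the remainder.
  leading term 1: no divisor's leading term divides it; move -369/26 to the remainder.
  remainder 36/13*x*y + 9/2*x + 27/13*y - 369/26 ≠ 0; add k_3 = 36/13*x*y + 9/2*x + 27/13*y - 369/26 to the basis.

S(h_1,k_3): lcm = x**2*y. S = -3/13*x*y**2 - 13/8*x**2 - 5/4*x*y - 12/13*y**2 + 41/8*x + 47/26*y.
  leading term x*y**2: subtract (-1/12*y)·k_3 from -3/13*x*y**2 - 13/8*x**2 - 5/4*x*y - 12/13*y**2 + 41/8*x + 47/26*y → -13/8*x**2 - 7/8*x*y - 3/4*y**2 + 41/8*x + 5/8*y
  leading term x**2: subtract (1/16)·h_1 from -13/8*x**2 - 7/8*x*y - 3/4*y**2 + 41/8*x + 5/8*y → -5/4*x*y - 3/4*y**2 + 69/16*x - 7/8*y + 47/16
  leading term x*y: subtract (-65/144)·k_3 from -5/4*x*y - 3/4*y**2 + 69/16*x - 7/8*y + 47/16 → -3/4*y**2 + 203/32*x + 1/16*y - 111/32
  leading term y**2: no divisor's leading term divides it; move -3/4*y**2 to the remainder.
  leading term x: no divisor's leading term divides it; move 203/32*x to the remainder.
  leading term y: no divisor's leading term divides it; move 1/16*y to the remainder.
  leading term 1: no divisor's leading term divides it; move -111/32 to the remainder.
  remainder -3/4*y**2 + 203/32*x + 1/16*y - 111/32 ≠ 0; add k_4 = -3/4*y**2 + 203/32*x + 1/16*y - 111/32 to the basis.

The other S-polynomials (S(h_2,k_3), S(h_1,k_4), S(h_2,k_4), S(k_3,k_4)) all reduce to 0 modulo the current basis, so we have a Gröbner basis.
Inter-reduce: drop elements whose leading term is divisible by another's, tail-reduce, and make monic.
Reduced Gröbner basis: {x**2 - 1/8*x - 3/4*y + 5/8, x*y + 13/8*x + 3/4*y - 41/8, y**2 - 203/24*x - 1/12*y + 37/8}.

These coincide, so the ideals are equal.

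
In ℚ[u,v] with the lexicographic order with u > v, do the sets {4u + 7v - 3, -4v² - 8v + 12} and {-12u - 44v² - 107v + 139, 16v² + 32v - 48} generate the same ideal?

Since reduced Gröbner bases are canonical representatives of ideals under a given ordering, it suffices to compute and compare them.
Buchberger on the first generating set:
f_1 = 4u + 7v - 3, LT = u.
f_2 = -4v² - 8v + 12, LT = v².

The S-polynomials (S(f_1,f_2)) all reduce to 0 modulo the current basis, so we have a Gröbner basis.
Inter-reduce: drop elements whose leading term is divisible by another's, tail-reduce, and make monic.
Reduced Gröbner basis: {u + 7/4v - ¾, v² + 2v - 3}.

Buchberger on the second generating set:
h_1 = -12u - 44v² - 107v + 139, LT = u.
h_2 = 16v² + 32v - 48, LT = v².

The S-polynomials (S(h_1,h_2)) all reduce to 0 modulo the current basis, so we have a Gröbner basis.
Inter-reduce: drop elements whose leading term is divisible by another's, tail-reduce, and make monic.
Reduced Gröbner basis: {u + 19/12v - 7/12, v² + 2v - 3}.

These differ, so the ideals are not equal.

No, the ideals differ.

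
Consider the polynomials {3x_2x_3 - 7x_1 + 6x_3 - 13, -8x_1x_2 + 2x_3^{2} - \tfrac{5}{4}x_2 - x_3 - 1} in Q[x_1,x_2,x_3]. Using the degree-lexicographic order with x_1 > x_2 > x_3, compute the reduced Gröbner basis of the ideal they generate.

G = {x_3^{3} - \tfrac{28}{3}x_1^{2} + 8x_1x_3 - \tfrac{1}{2}x_3^{2} - \tfrac{451}{24}x_1 + \tfrac{3}{4}x_3 - \tfrac{65}{24}, x_1x_2 - \tfrac{1}{4}x_3^{2} + \tfrac{5}{32}x_2 + \tfrac{1}{8}x_3 + \tfrac{1}{8}, x_2x_3 - \tfrac{7}{3}x_1 + 2x_3 - \tfrac{13}{3}}

Buchberger's algorithm terminates because the ascending chain of leading-term ideals stabilizes.

f_1 = 3x_2x_3 - 7x_1 + 6x_3 - 13, LT = x_2x_3.
f_2 = -8x_1x_2 + 2x_3^{2} - \tfrac{5}{4}x_2 - x_3 - 1, LT = x_1x_2.

S(f_1,f_2): lcm = x_1x_2x_3. S = \tfrac{1}{4}x_3^{3} - \tfrac{7}{3}x_1^{2} + 2x_1x_3 - \tfrac{5}{32}x_2x_3 - \tfrac{1}{8}x_3^{2} - \tfrac{13}{3}x_1 - \tfrac{1}{8}x_3.
  leading term x_3^{3}: no divisor's leading term divides it; move \tfrac{1}{4}x_3^{3} to the remainder.
  leading term x_1^{2}: no divisor's leading term divides it; move -\tfrac{7}{3}x_1^{2} to the remainder.
  leading term x_1x_3: no divisor's leading term divides it; move 2x_1x_3 to the remainder.
  leading term x_2x_3: subtract (-\tfrac{5}{96})·f_1 from -\tfrac{5}{32}x_2x_3 - \tfrac{1}{8}x_3^{2} - \tfrac{13}{3}x_1 - \tfrac{1}{8}x_3 → -\tfrac{1}{8}x_3^{2} - \tfrac{451}{96}x_1 + \tfrac{3}{16}x_3 - \tfrac{65}{96}
  leading term x_3^{2}: no divisor's leading term divides it; move -\tfrac{1}{8}x_3^{2} to the remainder.
  leading term x_1: no divisor's leading term divides it; move -\tfrac{451}{96}x_1 to the remainder.
  leading term x_3: no divisor's leading term divides it; move \tfrac{3}{16}x_3 to the remainder.
  leading term 1: no divisor's leading term divides it; move -\tfrac{65}{96} to the remainder.
  remainder \tfrac{1}{4}x_3^{3} - \tfrac{7}{3}x_1^{2} + 2x_1x_3 - \tfrac{1}{8}x_3^{2} - \tfrac{451}{96}x_1 + \tfrac{3}{16}x_3 - \tfrac{65}{96} ≠ 0; add g_3 = \tfrac{1}{4}x_3^{3} - \tfrac{7}{3}x_1^{2} + 2x_1x_3 - \tfrac{1}{8}x_3^{2} - \tfrac{451}{96}x_1 + \tfrac{3}{16}x_3 - \tfrac{65}{96} to the basis.

S(f_1,g_3): lcm = x_2x_3^{3}. S = \tfrac{28}{3}x_1^{2}x_2 - 8x_1x_2x_3 - \tfrac{7}{3}x_1x_3^{2} + \tfrac{1}{2}x_2x_3^{2} + 2x_3^{3} + \tfrac{451}{24}x_1x_2 - \tfrac{3}{4}x_2x_3 - \tfrac{13}{3}x_3^{2} + \tfrac{65}{24}x_2.
  leading term x_1^{2}x_2: subtract (-\tfrac{7}{6}x_1)·f_2 from \tfrac{28}{3}x_1^{2}x_2 - 8x_1x_2x_3 - \tfrac{7}{3}x_1x_3^{2} + \tfrac{1}{2}x_2x_3^{2} + 2x_3^{3} + \tfrac{451}{24}x_1x_2 - \tfrac{3}{4}x_2x_3 - \tfrac{13}{3}x_3^{2} + \tfrac{65}{24}x_2 → -8x_1x_2x_3 + \tfrac{1}{2}x_2x_3^{2} + 2x_3^{3} + \tfrac{52}{3}x_1x_2 - \tfrac{7}{6}x_1x_3 - \tfrac{3}{4}x_2x_3 - \tfrac{13}{3}x_3^{2} - \tfrac{7}{6}x_1 + \tfrac{65}{24}x_2
  leading term x_1x_2x_3: subtract (-\tfrac{8}{3}x_1)·f_1 from -8x_1x_2x_3 + \tfrac{1}{2}x_2x_3^{2} + 2x_3^{3} + \tfrac{52}{3}x_1x_2 - \tfrac{7}{6}x_1x_3 - \tfrac{3}{4}x_2x_3 - \tfrac{13}{3}x_3^{2} - \tfrac{7}{6}x_1 + \tfrac{65}{24}x_2 → \tfrac{1}{2}x_2x_3^{2} + 2x_3^{3} - \tfrac{56}{3}x_1^{2} + \tfrac{52}{3}x_1x_2 + \tfrac{89}{6}x_1x_3 - \tfrac{3}{4}x_2x_3 - \tfrac{13}{3}x_3^{2} - \tfrac{215}{6}x_1 + \tfrac{65}{24}x_2
  leading term x_2x_3^{2}: subtract (\tfrac{1}{6}x_3)·f_1 from \tfrac{1}{2}x_2x_3^{2} + 2x_3^{3} - \tfrac{56}{3}x_1^{2} + \tfrac{52}{3}x_1x_2 + \tfrac{89}{6}x_1x_3 - \tfrac{3}{4}x_2x_3 - \tfrac{13}{3}x_3^{2} - \tfrac{215}{6}x_1 + \tfrac{65}{24}x_2 → 2x_3^{3} - \tfrac{56}{3}x_1^{2} + \tfrac{52}{3}x_1x_2 + 16x_1x_3 - \tfrac{3}{4}x_2x_3 - \tfrac{16}{3}x_3^{2} - \tfrac{215}{6}x_1 + \tfrac{65}{24}x_2 + \tfrac{13}{6}x_3
  leading term x_3^{3}: subtract (8)·g_3 from 2x_3^{3} - \tfrac{56}{3}x_1^{2} + \tfrac{52}{3}x_1x_2 + 16x_1x_3 - \tfrac{3}{4}x_2x_3 - \tfrac{16}{3}x_3^{2} - \tfrac{215}{6}x_1 + \tfrac{65}{24}x_2 + \tfrac{13}{6}x_3 → \tfrac{52}{3}x_1x_2 - \tfrac{3}{4}x_2x_3 - \tfrac{13}{3}x_3^{2} + \tfrac{7}{4}x_1 + \tfrac{65}{24}x_2 + \tfrac{2}{3}x_3 + \tfrac{65}{12}
  leading term x_1x_2: subtract (-\tfrac{13}{6})·f_2 from \tfrac{52}{3}x_1x_2 - \tfrac{3}{4}x_2x_3 - \tfrac{13}{3}x_3^{2} + \tfrac{7}{4}x_1 + \tfrac{65}{24}x_2 + \tfrac{2}{3}x_3 + \tfrac{65}{12} → -\tfrac{3}{4}x_2x_3 + \tfrac{7}{4}x_1 - \tfrac{3}{2}x_3 + \tfrac{13}{4}
  leading term x_2x_3: subtract (-\tfrac{1}{4})·f_1 from -\tfrac{3}{4}x_2x_3 + \tfrac{7}{4}x_1 - \tfrac{3}{2}x_3 + \tfrac{13}{4} → 0
  remainder 0.

S(f_2,g_3): leading monomials are coprime, so the S-polynomial reduces to 0 (Buchberger's first criterion).
Every S-polynomial of the final basis reduces to 0, so we have a Gröbner basis.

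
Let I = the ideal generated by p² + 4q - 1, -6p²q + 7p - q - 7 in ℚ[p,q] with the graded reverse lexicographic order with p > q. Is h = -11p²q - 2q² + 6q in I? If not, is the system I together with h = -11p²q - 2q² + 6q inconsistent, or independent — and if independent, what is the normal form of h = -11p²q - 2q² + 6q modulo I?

First compute the reduced Gröbner basis of I by Buchberger's algorithm.
f_1 = p² + 4q - 1, LT = p².
f_2 = -6p²q + 7p - q - 7, LT = p²q.

S(f_1,f_2): lcm = p²q. S = 4q² + 7/6p - 7/6q - 7/6.
  leading term q²: no divisor's leading term divides it; move 4q² to the remainder.
  leading term p: no divisor's leading term divides it; move 7/6p to the remainder.
  leading term q: no divisor's leading term divides it; move -7/6q to the remainder.
  leading term 1: no divisor's leading term divides it; move -7/6 to the remainder.
  remainder 4q² + 7/6p - 7/6q - 7/6 ≠ 0; add k_3 = 4q² + 7/6p - 7/6q - 7/6 to the basis.

The other S-polynomials (S(f_1,k_3), S(f_2,k_3)) all reduce to 0 modulo the current basis, so we have a Gröbner basis.
Inter-reduce: drop elements whose leading term is divisible by another's, tail-reduce, and make monic.
Reduced Gröbner basis: {p² + 4q - 1, q² + 7/24p - 7/24q - 7/24}.
Label its elements g_1 = p² + 4q - 1, g_2 = q² + 7/24p - 7/24q - 7/24.

Reduce h = -11p²q - 2q² + 6q modulo G:
  leading term p²q: subtract (-11q)·g_1 from -11p²q - 2q² + 6q → 42q² - 5q
  leading term q²: subtract (42)·g_2 from 42q² - 5q → -49/4p + 29/4q + 49/4
  leading term p: no divisor's leading term divides it; move -49/4p to the remainder.
  leading term q: no divisor's leading term divides it; move 29/4q to the remainder.
  leading term 1: no divisor's leading term divides it; move 49/4 to the remainder.
  normal form = -49/4p + 29/4q + 49/4.
The normal form is nonzero, so h ∉ I. Since h minus its normal form lies in I, I + (h) = I + (r) where r = -49/4p + 29/4q + 49/4; decide whether this ideal is the whole ring.
Run Buchberger on G together with r (pairs among the g_i already reduce to 0 since G is a Gröbner basis):
g_1 = p² + 4q - 1, LT = p².
g_2 = q² + 7/24p - 7/24q - 7/24, LT = q².
r = -49/4p + 29/4q + 49/4, LT = p.

S(g_1,r): lcm = p². S = 29/49pq + p + 4q - 1.
  leading term pq: subtract (-116/2401q)·r from 29/49pq + p + 4q - 1 → 841/2401q² + p + 225/49q - 1
  leading term q²: subtract (841/2401)·g_2 from 841/2401q² + p + 225/49q - 1 → 7391/8232p + 38641/8232q - 7391/8232
  leading term p: subtract (-7391/100842)·r from 7391/8232p + 38641/8232q - 7391/8232 → 526937/100842q
  leading term q: no divisor's leading term divides it; move 526937/100842q to the remainder.
  remainder 526937/100842q ≠ 0; add m_4 = 526937/100842q to the basis.

The other S-polynomials (S(g_1,g_2), S(g_2,r), S(g_1,m_4), S(g_2,m_4), S(r,m_4)) all reduce to 0 modulo the current basis, so we have a Gröbner basis.
Inter-reduce: drop elements whose leading term is divisible by another's, tail-reduce, and make monic.
Reduced Gröbner basis: {p - 1, q}.
The reduced Gröbner basis of I + (h) is {p - 1, q} ≠ {1}, a proper ideal, so the enlarged system stays consistent: h is independent of I, with normal form -49/4p + 29/4q + 49/4.

-11p²q - 2q² + 6q is independent of I; its normal form modulo I is -49/4p + 29/4q + 49/4.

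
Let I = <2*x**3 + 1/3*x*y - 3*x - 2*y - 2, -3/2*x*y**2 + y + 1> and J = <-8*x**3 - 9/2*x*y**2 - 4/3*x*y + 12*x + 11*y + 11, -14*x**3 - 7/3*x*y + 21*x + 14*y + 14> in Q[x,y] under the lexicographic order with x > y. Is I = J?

For a fixed monomial order, each ideal has a unique reduced Gröbner basis; comparing bases decides equality.
Buchberger on the first generating set:
f_1 = 2*x**3 + 1/3*x*y - 3*x - 2*y - 2, LT = x**3.
f_2 = -3/2*x*y**2 + y + 1, LT = x*y**2.

S(f_1,f_2): lcm = x**3*y**2. S = 2/3*x**2*y + 2/3*x**2 + 1/6*x*y**3 - 3/2*x*y**2 - y**3 - y**2.
  reduce S modulo (f_1, f_2):
  remainder 2/3*x**2*y + 2/3*x**2 - y**3 - 8/9*y**2 - 8/9*y - 1 ≠ 0; add g_3 = 2/3*x**2*y + 2/3*x**2 - y**3 - 8/9*y**2 - 8/9*y - 1 to the basis.

S(f_2,g_3): lcm = x**2*y**2. S = -x**2*y - 2/3*x*y - 2/3*x + 3/2*y**4 + 4/3*y**3 + 4/3*y**2 + 3/2*y.
  reduce S modulo (f_1, f_2, g_3):
  remainder x**2 - 2/3*x*y - 2/3*x + 3/2*y**4 - 1/6*y**3 + 1/6*y - 3/2 ≠ 0; add g_4 = x**2 - 2/3*x*y - 2/3*x + 3/2*y**4 - 1/6*y**3 + 1/6*y - 3/2 to the basis.

S(f_2,g_4): lcm = x**2*y**2. S = 2/3*x*y**3 + 2/3*x*y**2 - 2/3*x*y - 2/3*x - 3/2*y**6 + 1/6*y**5 - 1/6*y**3 + 3/2*y**2.
  reduce S modulo (f_1, f_2, g_3, g_4):
  remainder -2/3*x*y - 2/3*x - 3/2*y**6 + 1/6*y**5 - 1/6*y**3 + 35/18*y**2 + 8/9*y + 4/9 ≠ 0; add g_5 = -2/3*x*y - 2/3*x - 3/2*y**6 + 1/6*y**5 - 1/6*y**3 + 35/18*y**2 + 8/9*y + 4/9 to the basis.

S(g_3,g_4): lcm = x**2*y. S = x**2 + 2/3*x*y**2 + 2/3*x*y - 3/2*y**5 + 1/6*y**4 - 3/2*y**3 - 3/2*y**2 + 1/6*y - 3/2.
  reduce S modulo (f_1, f_2, g_3, g_4, g_5):
  remainder -2/3*x - 3*y**6 - 7/6*y**5 - 4/3*y**4 - 5/3*y**3 + 43/18*y**2 + 20/9*y + 4/3 ≠ 0; add g_6 = -2/3*x - 3*y**6 - 7/6*y**5 - 4/3*y**4 - 5/3*y**3 + 43/18*y**2 + 20/9*y + 4/3 to the basis.

S(f_2,g_5): lcm = x*y**2. S = -x*y - 9/4*y**7 + 1/4*y**6 - 1/4*y**4 + 35/12*y**3 + 4/3*y**2 - 2/3.
  reduce S modulo (f_1, f_2, g_3, g_4, g_5, g_6):
  remainder -9/4*y**7 - 2*y**6 - 2*y**5 - 9/4*y**4 + 2/3*y**3 + 2*y**2 + 2*y + 2/3 ≠ 0; add g_7 = -9/4*y**7 - 2*y**6 - 2*y**5 - 9/4*y**4 + 2/3*y**3 + 2*y**2 + 2*y + 2/3 to the basis.

The other S-polynomials (S(f_1,g_3), S(f_1,g_4), S(f_1,g_5), S(g_3,g_5), S(g_4,g_5), S(f_1,g_6), S(f_2,g_6), S(g_3,g_6), S(g_4,g_6), S(g_5,g_6), S(f_1,g_7), S(f_2,g_7), S(g_3,g_7), S(g_4,g_7), S(g_5,g_7), S(g_6,g_7)) all reduce to 0 modulo the current basis, so we have a Gröbner basis.
Inter-reduce: drop elements whose leading term is divisible by another's, tail-reduce, and make monic.
Reduced Gröbner basis: {x + 9/2*y**6 + 7/4*y**5 + 2*y**4 + 5/2*y**3 - 43/12*y**2 - 10/3*y - 2, y**7 + 8/9*y**6 + 8/9*y**5 + y**4 - 8/27*y**3 - 8/9*y**2 - 8/9*y - 8/27}.

Buchberger on the second generating set:
h_1 = -8*x**3 - 9/2*x*y**2 - 4/3*x*y + 12*x + 11*y + 11, LT = x**3.
h_2 = -14*x**3 - 7/3*x*y + 21*x + 14*y + 14, LT = x**3.

S(h_1,h_2): lcm = x**3. S = 9/16*x*y**2 - 3/8*y - 3/8.
  reduce S modulo (h_1, h_2):
  remainder 9/16*x*y**2 - 3/8*y - 3/8 ≠ 0; add k_3 = 9/16*x*y**2 - 3/8*y - 3/8 to the basis.

S(h_1,k_3): lcm = x**3*y**2. S = 2/3*x**2*y + 2/3*x**2 + 9/16*x*y**4 + 1/6*x*y**3 - 3/2*x*y**2 - 11/8*y**3 - 11/8*y**2.
  reduce S modulo (h_1, h_2, k_3):
  remainder 2/3*x**2*y + 2/3*x**2 - y**3 - 8/9*y**2 - 8/9*y - 1 ≠ 0; add k_4 = 2/3*x**2*y + 2/3*x**2 - y**3 - 8/9*y**2 - 8/9*y - 1 to the basis.

S(k_3,k_4): lcm = x**2*y**2. S = -x**2*y - 2/3*x*y - 2/3*x + 3/2*y**4 + 4/3*y**3 + 4/3*y**2 + 3/2*y.
  reduce S modulo (h_1, h_2, k_3, k_4):
  remainder x**2 - 2/3*x*y - 2/3*x + 3/2*y**4 - 1/6*y**3 + 1/6*y - 3/2 ≠ 0; add k_5 = x**2 - 2/3*x*y - 2/3*x + 3/2*y**4 - 1/6*y**3 + 1/6*y - 3/2 to the basis.

S(k_3,k_5): lcm = x**2*y**2. S = 2/3*x*y**3 + 2/3*x*y**2 - 2/3*x*y - 2/3*x - 3/2*y**6 + 1/6*y**5 - 1/6*y**3 + 3/2*y**2.
  reduce S modulo (h_1, h_2, k_3, k_4, k_5):
  remainder -2/3*x*y - 2/3*x - 3/2*y**6 + 1/6*y**5 - 1/6*y**3 + 35/18*y**2 + 8/9*y + 4/9 ≠ 0; add k_6 = -2/3*x*y - 2/3*x - 3/2*y**6 + 1/6*y**5 - 1/6*y**3 + 35/18*y**2 + 8/9*y + 4/9 to the basis.

S(k_4,k_5): lcm = x**2*y. S = x**2 + 2/3*x*y**2 + 2/3*x*y - 3/2*y**5 + 1/6*y**4 - 3/2*y**3 - 3/2*y**2 + 1/6*y - 3/2.
  reduce S modulo (h_1, h_2, k_3, k_4, k_5, k_6):
  remainder -2/3*x - 3*y**6 - 7/6*y**5 - 4/3*y**4 - 5/3*y**3 + 43/18*y**2 + 20/9*y + 4/3 ≠ 0; add k_7 = -2/3*x - 3*y**6 - 7/6*y**5 - 4/3*y**4 - 5/3*y**3 + 43/18*y**2 + 20/9*y + 4/3 to the basis.

S(k_3,k_6): lcm = x*y**2. S = -x*y - 9/4*y**7 + 1/4*y**6 - 1/4*y**4 + 35/12*y**3 + 4/3*y**2 - 2/3.
  reduce S modulo (h_1, h_2, k_3, k_4, k_5, k_6, k_7):
  remainder -9/4*y**7 - 2*y**6 - 2*y**5 - 9/4*y**4 + 2/3*y**3 + 2*y**2 + 2*y + 2/3 ≠ 0; add k_8 = -9/4*y**7 - 2*y**6 - 2*y**5 - 9/4*y**4 + 2/3*y**3 + 2*y**2 + 2*y + 2/3 to the basis.

The other S-polynomials (S(h_2,k_3), S(h_1,k_4), S(h_2,k_4), S(h_1,k_5), S(h_2,k_5), S(h_1,k_6), S(h_2,k_6), S(k_4,k_6), S(k_5,k_6), S(h_1,k_7), S(h_2,k_7), S(k_3,k_7), S(k_4,k_7), S(k_5,k_7), S(k_6,k_7), S(h_1,k_8), S(h_2,k_8), S(k_3,k_8), S(k_4,k_8), S(k_5,k_8), S(k_6,k_8), S(k_7,k_8)) all reduce to 0 modulo the current basis, so we have a Gröbner basis.
Inter-reduce: drop elements whose leading term is divisible by another's, tail-reduce, and make monic.
Reduced Gröbner basis: {x + 9/2*y**6 + 7/4*y**5 + 2*y**4 + 5/2*y**3 - 43/12*y**2 - 10/3*y - 2, y**7 + 8/9*y**6 + 8/9*y**5 + y**4 - 8/27*y**3 - 8/9*y**2 - 8/9*y - 8/27}.

The two bases agree; hence the ideals are identical.

Yes, the ideals are equal.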